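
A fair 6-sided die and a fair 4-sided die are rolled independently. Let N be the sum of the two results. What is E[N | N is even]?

6

P(N is even) = 1/2.
Σ over the event: 2·1/24 + 4·1/8 + 6·1/6 + 8·1/8 + 10·1/24 = 3.
E[N | N is even] = (3) / (1/2) = 6.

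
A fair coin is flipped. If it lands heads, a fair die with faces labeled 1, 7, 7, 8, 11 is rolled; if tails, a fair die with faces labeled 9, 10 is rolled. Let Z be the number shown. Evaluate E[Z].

163/20

E[Z | heads] = (1+7+7+8+11)/5 = 34/5.
E[Z | tails] = (9+10)/2 = 19/2.
E[Z] = (1/2)·(34/5) + (1/2)·(19/2) = 163/20.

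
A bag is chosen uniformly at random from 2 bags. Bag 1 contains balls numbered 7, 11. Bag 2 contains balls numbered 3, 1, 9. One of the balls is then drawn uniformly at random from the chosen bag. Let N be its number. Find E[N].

E[N | bag 1] = (7+11)/2 = 9.
E[N | bag 2] = (3+1+9)/3 = 13/3.
By the law of total expectation,
E[N] = (1/2)·(9) + (1/2)·(13/3) = 20/3.

20/3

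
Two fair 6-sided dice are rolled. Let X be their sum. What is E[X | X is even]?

P(X is even) = 1/2.
Σ over the event: 2·1/36 + 4·1/12 + 6·5/36 + 8·5/36 + 10·1/12 + 12·1/36 = 7/2.
E[X | X is even] = (7/2) / (1/2) = 7.

7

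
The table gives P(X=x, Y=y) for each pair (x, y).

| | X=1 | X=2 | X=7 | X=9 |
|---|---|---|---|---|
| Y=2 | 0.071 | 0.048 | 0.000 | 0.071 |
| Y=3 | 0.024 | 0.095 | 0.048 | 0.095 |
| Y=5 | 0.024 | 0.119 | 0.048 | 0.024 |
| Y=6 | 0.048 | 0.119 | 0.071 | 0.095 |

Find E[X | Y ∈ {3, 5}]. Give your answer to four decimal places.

P(Y ∈ {3, 5}) = 0.477.
Summing X·P(X=x,Y=y) over the conditioning event gives 2.219.
E[X | Y ∈ {3, 5}] = (2.219) / (0.477) = 4.6520.

4.6520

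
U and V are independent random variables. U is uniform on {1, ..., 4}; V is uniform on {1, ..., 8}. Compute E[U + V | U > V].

P(U > V) = 3/16.
Summing (U+V)·P(x,y) over outcomes with U > V gives 15/16.
E[U + V | U > V] = (15/16) / (3/16) = 5.

5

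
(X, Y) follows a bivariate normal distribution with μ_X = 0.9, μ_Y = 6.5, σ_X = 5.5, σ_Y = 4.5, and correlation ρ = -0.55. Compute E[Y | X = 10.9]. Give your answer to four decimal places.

2.0000

The regression of Y on X has slope ρ·σ_Y/σ_X and passes through (μ_X, μ_Y).
E[Y | X=10.9] = 6.5 + (-0.55)·(4.5/5.5)·(10.9 − (0.9)) = 6.5 + (-0.45)·(10) = 2.0000.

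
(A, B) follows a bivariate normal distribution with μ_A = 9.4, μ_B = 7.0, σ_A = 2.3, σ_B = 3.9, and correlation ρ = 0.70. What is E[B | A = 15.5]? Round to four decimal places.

For a bivariate normal, E[B | A=x] = μ_B + ρ·(σ_B/σ_A)·(x − μ_A).
E[B | A=15.5] = 7.0 + (0.70)·(3.9/2.3)·(15.5 − (9.4)) = 7.0 + (1.186957)·(6.1) = 14.2404.

14.2404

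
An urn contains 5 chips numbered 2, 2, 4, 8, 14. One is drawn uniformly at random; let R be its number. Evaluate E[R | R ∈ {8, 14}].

P(R ∈ {8, 14}) = 2/5.
Σ over the event: 8·1/5 + 14·1/5 = 22/5.
E[R | R ∈ {8, 14}] = (22/5) / (2/5) = 11.

11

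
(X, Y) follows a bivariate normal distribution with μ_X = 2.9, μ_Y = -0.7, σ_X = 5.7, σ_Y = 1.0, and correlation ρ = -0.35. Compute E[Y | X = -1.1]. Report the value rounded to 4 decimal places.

-0.4544

The regression of Y on X has slope ρ·σ_Y/σ_X and passes through (μ_X, μ_Y).
E[Y | X=-1.1] = -0.7 + (-0.35)·(1.0/5.7)·(-1.1 − (2.9)) = -0.7 + (-0.061404)·(-4) = -0.4544.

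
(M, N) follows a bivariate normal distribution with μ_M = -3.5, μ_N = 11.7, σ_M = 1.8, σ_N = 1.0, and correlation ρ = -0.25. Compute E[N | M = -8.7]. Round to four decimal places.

E[N | M=x] = μ_N + ρ(σ_N/σ_M)(x − μ_M) for jointly normal variables.
E[N | M=-8.7] = 11.7 + (-0.25)·(1.0/1.8)·(-8.7 − (-3.5)) = 11.7 + (-0.13889)·(-5.2) = 12.4222.

12.4222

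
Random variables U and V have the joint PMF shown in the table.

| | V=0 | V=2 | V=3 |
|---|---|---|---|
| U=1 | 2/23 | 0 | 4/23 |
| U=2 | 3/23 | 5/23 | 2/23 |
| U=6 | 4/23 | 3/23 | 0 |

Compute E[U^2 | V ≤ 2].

P(V ≤ 2) = 17/23.
Summing U^2·P(U=x,V=y) over the conditioning event gives 286/23.
E[U^2 | V ≤ 2] = (286/23) / (17/23) = 286/17.

286/17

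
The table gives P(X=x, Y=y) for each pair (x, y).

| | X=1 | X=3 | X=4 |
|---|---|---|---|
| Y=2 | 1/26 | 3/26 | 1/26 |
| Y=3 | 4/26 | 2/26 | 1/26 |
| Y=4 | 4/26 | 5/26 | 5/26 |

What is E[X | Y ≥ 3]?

53/21

P(Y ≥ 3) = 21/26.
Summing X·P(X=x,Y=y) over the conditioning event gives 53/26.
E[X | Y ≥ 3] = (53/26) / (21/26) = 53/21.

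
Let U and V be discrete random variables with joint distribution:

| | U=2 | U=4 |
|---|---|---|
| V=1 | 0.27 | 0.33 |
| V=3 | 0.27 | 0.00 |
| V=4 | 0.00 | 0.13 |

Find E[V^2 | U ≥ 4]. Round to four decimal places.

P(U ≥ 4) = 0.46.
Σ V^2·P over the event = 1·(0.33) + 16·(0.13) = 2.41.
E[V^2 | U ≥ 4] = (2.41) / (0.46) = 5.2391.

5.2391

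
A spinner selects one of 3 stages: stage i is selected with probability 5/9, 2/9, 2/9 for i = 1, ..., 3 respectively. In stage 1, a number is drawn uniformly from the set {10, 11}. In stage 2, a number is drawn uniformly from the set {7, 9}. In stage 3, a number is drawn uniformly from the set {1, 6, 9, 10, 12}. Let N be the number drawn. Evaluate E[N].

E[N | stage 1] = (10+11)/2 = 21/2.
E[N | stage 2] = (7+9)/2 = 8.
E[N | stage 3] = (1+6+9+10+12)/5 = 38/5.
E[N] = (5/9)·(21/2) + (2/9)·(8) + (2/9)·(38/5) = 93/10.

93/10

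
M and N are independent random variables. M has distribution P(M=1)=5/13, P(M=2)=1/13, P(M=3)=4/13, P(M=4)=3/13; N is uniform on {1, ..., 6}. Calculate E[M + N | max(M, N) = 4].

P(max(M, N) = 4) = 11/39.
Summing (M+N)·P(x,y) over outcomes with max(M, N) = 4 gives 137/78.
E[M + N | max(M, N) = 4] = (137/78) / (11/39) = 137/22.

137/22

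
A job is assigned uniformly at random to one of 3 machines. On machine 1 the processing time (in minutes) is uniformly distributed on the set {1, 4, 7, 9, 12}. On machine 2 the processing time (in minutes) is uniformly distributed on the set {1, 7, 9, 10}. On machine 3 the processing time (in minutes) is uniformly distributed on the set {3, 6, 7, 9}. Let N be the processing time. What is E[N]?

E[N | machine 1] = (1+4+7+9+12)/5 = 33/5.
E[N | machine 2] = (1+7+9+10)/4 = 27/4.
E[N | machine 3] = (3+6+7+9)/4 = 25/4.
E[N] = (1/3)·(33/5) + (1/3)·(27/4) + (1/3)·(25/4) = 98/15.

98/15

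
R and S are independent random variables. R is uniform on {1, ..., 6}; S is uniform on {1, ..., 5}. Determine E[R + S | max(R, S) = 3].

Outcomes with max(R, S) = 3: (1,3), (2,3), (3,1), (3,2), (3,3), each with probability 1/30.
E[R + S | max(R, S) = 3] = (4 + 5 + 4 + 5 + 6) / 5 = 24/5.

24/5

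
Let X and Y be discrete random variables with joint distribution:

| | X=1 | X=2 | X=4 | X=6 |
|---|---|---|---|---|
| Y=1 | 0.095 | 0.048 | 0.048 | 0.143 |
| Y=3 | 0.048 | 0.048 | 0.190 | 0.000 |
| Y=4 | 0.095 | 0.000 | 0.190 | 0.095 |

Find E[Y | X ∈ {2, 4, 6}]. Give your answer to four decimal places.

2.7467

P(X ∈ {2, 4, 6}) = 0.762.
Σ Y·P over the event = 1·(0.048) + 3·(0.048) + 1·(0.048) + 3·(0.190) + 4·(0.190) + 1·(0.143) + 4·(0.095) = 2.093.
E[Y | X ∈ {2, 4, 6}] = (2.093) / (0.762) = 2.7467.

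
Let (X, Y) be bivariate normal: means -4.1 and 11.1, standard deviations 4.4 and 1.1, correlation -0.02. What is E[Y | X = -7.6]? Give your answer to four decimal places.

11.1175

The regression of Y on X has slope ρ·σ_Y/σ_X and passes through (μ_X, μ_Y).
E[Y | X=-7.6] = 11.1 + (-0.02)·(1.1/4.4)·(-7.6 − (-4.1)) = 11.1 + (-0.005)·(-3.5) = 11.1175.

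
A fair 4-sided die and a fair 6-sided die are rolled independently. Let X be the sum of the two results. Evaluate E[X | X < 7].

P(X < 7) = 7/12.
Σ over the event: 2·1/24 + 3·1/12 + 4·1/8 + 5·1/6 + 6·1/6 = 8/3.
E[X | X < 7] = (8/3) / (7/12) = 32/7.

32/7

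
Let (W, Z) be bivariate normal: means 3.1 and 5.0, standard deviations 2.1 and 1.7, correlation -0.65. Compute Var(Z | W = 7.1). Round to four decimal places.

1.6690

For a bivariate normal, Var(Z | W=x) = σ_Z²(1 − ρ²).
Var(Z | W=7.1) = (1.7)²·(1 − (-0.65)²) = 2.89·0.5775 = 1.6690.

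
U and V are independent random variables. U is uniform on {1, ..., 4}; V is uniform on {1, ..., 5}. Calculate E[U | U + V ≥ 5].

20/7

P(U + V ≥ 5) = 7/10.
Summing U·P(x,y) over outcomes with U + V ≥ 5 gives 2.
E[U | U + V ≥ 5] = (2) / (7/10) = 20/7.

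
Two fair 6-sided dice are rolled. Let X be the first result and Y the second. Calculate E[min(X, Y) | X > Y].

P(X > Y) = 5/12.
Summing min(X,Y)·P(x,y) over outcomes with X > Y gives 35/36.
E[min(X, Y) | X > Y] = (35/36) / (5/12) = 7/3.

7/3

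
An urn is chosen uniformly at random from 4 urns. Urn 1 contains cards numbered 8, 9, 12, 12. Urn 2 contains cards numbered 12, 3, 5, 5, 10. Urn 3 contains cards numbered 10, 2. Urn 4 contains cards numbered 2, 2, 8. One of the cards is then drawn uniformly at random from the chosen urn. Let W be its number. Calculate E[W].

109/16

E[W | urn 1] = (8+9+12+12)/4 = 41/4.
E[W | urn 2] = (12+3+5+5+10)/5 = 7.
E[W | urn 3] = (10+2)/2 = 6.
E[W | urn 4] = (2+2+8)/3 = 4.
E[W] = (1/4)·(41/4) + (1/4)·(7) + (1/4)·(6) + (1/4)·(4) = 109/16.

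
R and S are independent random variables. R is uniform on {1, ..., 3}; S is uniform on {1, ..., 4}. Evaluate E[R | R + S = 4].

Outcomes with R + S = 4: (1,3), (2,2), (3,1), each with probability 1/12.
E[R | R + S = 4] = (1 + 2 + 3) / 3 = 2.

2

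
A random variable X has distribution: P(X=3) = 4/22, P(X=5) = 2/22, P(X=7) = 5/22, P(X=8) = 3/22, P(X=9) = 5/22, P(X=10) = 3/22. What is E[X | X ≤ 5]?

P(X ≤ 5) = 3/11.
Σ over the event: 3·2/11 + 5·1/11 = 1.
E[X | X ≤ 5] = (1) / (3/11) = 11/3.

11/3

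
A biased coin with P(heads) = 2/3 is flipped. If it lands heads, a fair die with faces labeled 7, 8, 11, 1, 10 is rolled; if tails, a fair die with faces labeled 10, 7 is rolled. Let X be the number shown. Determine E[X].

E[X | heads] = (7+8+11+1+10)/5 = 37/5.
E[X | tails] = (10+7)/2 = 17/2.
By the law of total expectation,
E[X] = (2/3)·(37/5) + (1/3)·(17/2) = 233/30.

233/30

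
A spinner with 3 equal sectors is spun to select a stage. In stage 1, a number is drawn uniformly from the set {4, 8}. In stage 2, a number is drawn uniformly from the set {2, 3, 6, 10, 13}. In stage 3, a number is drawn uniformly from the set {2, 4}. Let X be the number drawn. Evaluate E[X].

E[X | stage 1] = (4+8)/2 = 6.
E[X | stage 2] = (2+3+6+10+13)/5 = 34/5.
E[X | stage 3] = (2+4)/2 = 3.
E[X] = (1/3)·(6) + (1/3)·(34/5) + (1/3)·(3) = 79/15.

79/15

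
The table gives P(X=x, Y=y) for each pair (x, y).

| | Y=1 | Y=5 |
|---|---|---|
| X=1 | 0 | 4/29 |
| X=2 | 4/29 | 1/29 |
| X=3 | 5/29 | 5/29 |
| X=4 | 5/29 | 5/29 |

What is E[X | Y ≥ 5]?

41/15

P(Y ≥ 5) = 15/29.
Σ X·P over the event = 1·(4/29) + 2·(1/29) + 3·(5/29) + 4·(5/29) = 41/29.
E[X | Y ≥ 5] = (41/29) / (15/29) = 41/15.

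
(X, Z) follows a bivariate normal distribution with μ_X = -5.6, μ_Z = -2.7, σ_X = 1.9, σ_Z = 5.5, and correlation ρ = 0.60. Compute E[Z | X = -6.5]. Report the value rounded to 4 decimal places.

The regression of Z on X has slope ρ·σ_Z/σ_X and passes through (μ_X, μ_Z).
E[Z | X=-6.5] = -2.7 + (0.60)·(5.5/1.9)·(-6.5 − (-5.6)) = -2.7 + (1.73684)·(-0.9) = -4.2632.

-4.2632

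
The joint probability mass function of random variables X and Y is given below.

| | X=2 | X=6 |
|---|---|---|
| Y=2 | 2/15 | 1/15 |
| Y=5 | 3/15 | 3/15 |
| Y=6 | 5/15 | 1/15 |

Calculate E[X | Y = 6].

8/3

P(Y = 6) = 2/5.
Σ X·P over the event = 2·(5/15) + 6·(1/15) = 16/15.
E[X | Y = 6] = (16/15) / (2/5) = 8/3.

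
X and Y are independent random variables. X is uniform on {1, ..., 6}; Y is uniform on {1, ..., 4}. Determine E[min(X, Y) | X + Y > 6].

29/10

Outcomes with X + Y > 6: (3,4), (4,3), (4,4), (5,2), (5,3), (5,4), (6,1), (6,2), (6,3), (6,4), each with probability 1/24.
E[min(X, Y) | X + Y > 6] = (3 + 3 + 4 + 2 + 3 + 4 + 1 + 2 + 3 + 4) / 10 = 29/10.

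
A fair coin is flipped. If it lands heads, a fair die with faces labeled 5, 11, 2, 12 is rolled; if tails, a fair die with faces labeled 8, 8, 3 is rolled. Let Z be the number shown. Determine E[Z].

83/12

E[Z | heads] = (5+11+2+12)/4 = 15/2.
E[Z | tails] = (8+8+3)/3 = 19/3.
E[Z] = (1/2)·(15/2) + (1/2)·(19/3) = 83/12.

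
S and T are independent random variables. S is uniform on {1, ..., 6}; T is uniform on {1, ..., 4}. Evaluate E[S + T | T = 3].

13/2

Outcomes with T = 3: (1,3), (2,3), (3,3), (4,3), (5,3), (6,3), each with probability 1/24.
E[S + T | T = 3] = (4 + 5 + 6 + 7 + 8 + 9) / 6 = 13/2.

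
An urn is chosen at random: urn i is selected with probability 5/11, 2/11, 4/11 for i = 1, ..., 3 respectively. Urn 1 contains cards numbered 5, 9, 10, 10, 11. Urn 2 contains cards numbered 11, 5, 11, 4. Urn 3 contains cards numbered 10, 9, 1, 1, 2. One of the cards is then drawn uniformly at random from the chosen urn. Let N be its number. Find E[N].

789/110

E[N | urn 1] = (5+9+10+10+11)/5 = 9.
E[N | urn 2] = (11+5+11+4)/4 = 31/4.
E[N | urn 3] = (10+9+1+1+2)/5 = 23/5.
By the law of total expectation,
E[N] = (5/11)·(9) + (2/11)·(31/4) + (4/11)·(23/5) = 789/110.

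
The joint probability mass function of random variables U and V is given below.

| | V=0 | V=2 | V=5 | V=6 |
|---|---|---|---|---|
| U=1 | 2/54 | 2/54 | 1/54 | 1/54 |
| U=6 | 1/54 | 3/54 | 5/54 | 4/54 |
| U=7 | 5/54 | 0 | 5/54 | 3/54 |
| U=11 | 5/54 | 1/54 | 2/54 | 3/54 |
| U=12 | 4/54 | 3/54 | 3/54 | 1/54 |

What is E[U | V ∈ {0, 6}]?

237/29

P(V ∈ {0, 6}) = 29/54.
Summing U·P(U=x,V=y) over the conditioning event gives 79/18.
E[U | V ∈ {0, 6}] = (79/18) / (29/54) = 237/29.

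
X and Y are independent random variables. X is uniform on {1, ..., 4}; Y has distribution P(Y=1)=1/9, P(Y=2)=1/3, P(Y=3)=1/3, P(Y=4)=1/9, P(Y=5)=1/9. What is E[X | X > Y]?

P(X > Y) = 1/3.
Summing X·P(x,y) over outcomes with X > Y gives 7/6.
E[X | X > Y] = (7/6) / (1/3) = 7/2.

7/2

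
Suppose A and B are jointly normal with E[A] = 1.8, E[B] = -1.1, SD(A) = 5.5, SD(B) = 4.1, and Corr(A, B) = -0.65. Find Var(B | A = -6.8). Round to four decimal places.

For a bivariate normal, Var(B | A=x) = σ_B²(1 − ρ²).
Var(B | A=-6.8) = (4.1)²·(1 − (-0.65)²) = 16.81·0.5775 = 9.7078.

9.7078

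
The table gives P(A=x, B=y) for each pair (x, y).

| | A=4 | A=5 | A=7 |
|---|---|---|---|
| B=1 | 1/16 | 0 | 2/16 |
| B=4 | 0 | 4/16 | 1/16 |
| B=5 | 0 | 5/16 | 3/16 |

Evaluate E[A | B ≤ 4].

P(B ≤ 4) = 1/2.
Summing A·P(A=x,B=y) over the conditioning event gives 45/16.
E[A | B ≤ 4] = (45/16) / (1/2) = 45/8.

45/8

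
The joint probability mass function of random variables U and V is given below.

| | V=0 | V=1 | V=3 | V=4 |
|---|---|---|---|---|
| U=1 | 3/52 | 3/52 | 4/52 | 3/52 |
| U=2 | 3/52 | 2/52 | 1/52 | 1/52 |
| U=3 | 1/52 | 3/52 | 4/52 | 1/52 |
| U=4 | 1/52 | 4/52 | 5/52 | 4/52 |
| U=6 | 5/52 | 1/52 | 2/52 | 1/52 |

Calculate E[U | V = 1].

P(V = 1) = 1/4.
Σ U·P over the event = 1·(3/52) + 2·(2/52) + 3·(3/52) + 4·(4/52) + 6·(1/52) = 19/26.
E[U | V = 1] = (19/26) / (1/4) = 38/13.

38/13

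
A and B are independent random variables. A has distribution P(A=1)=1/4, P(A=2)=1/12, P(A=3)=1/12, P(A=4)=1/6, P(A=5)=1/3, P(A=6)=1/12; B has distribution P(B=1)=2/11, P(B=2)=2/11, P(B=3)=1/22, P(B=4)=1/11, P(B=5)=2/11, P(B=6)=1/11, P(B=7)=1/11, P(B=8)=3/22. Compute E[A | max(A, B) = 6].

58/13

P(max(A, B) = 6) = 13/88.
Summing A·P(x,y) over outcomes with max(A, B) = 6 gives 29/44.
E[A | max(A, B) = 6] = (29/44) / (13/88) = 58/13.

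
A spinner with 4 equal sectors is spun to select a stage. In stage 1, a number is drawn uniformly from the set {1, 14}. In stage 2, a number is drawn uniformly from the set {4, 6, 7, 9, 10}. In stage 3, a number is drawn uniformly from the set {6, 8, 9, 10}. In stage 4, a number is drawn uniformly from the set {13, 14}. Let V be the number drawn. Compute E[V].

E[V | stage 1] = (1+14)/2 = 15/2.
E[V | stage 2] = (4+6+7+9+10)/5 = 36/5.
E[V | stage 3] = (6+8+9+10)/4 = 33/4.
E[V | stage 4] = (13+14)/2 = 27/2.
By the law of total expectation,
E[V] = (1/4)·(15/2) + (1/4)·(36/5) + (1/4)·(33/4) + (1/4)·(27/2) = 729/80.

729/80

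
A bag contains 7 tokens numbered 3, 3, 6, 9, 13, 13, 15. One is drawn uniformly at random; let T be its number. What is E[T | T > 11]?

P(T > 11) = 3/7.
Σ over the event: 13·2/7 + 15·1/7 = 41/7.
E[T | T > 11] = (41/7) / (3/7) = 41/3.

41/3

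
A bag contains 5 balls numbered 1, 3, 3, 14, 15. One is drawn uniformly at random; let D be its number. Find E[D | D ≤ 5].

7/3

P(D ≤ 5) = 3/5.
Σ over the event: 1·1/5 + 3·2/5 = 7/5.
E[D | D ≤ 5] = (7/5) / (3/5) = 7/3.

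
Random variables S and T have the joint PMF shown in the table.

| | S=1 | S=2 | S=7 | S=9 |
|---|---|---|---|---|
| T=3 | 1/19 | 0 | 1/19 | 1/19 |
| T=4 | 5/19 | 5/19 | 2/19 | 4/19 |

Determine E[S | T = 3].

P(T = 3) = 3/19.
Σ S·P over the event = 1·(1/19) + 7·(1/19) + 9·(1/19) = 17/19.
E[S | T = 3] = (17/19) / (3/19) = 17/3.

17/3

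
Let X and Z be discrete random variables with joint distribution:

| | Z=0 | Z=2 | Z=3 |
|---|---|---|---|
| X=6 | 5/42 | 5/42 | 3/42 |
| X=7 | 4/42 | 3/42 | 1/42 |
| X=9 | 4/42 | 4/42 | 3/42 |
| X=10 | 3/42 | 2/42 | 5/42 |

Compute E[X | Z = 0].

P(Z = 0) = 8/21.
Σ X·P over the event = 6·(5/42) + 7·(4/42) + 9·(4/42) + 10·(3/42) = 62/21.
E[X | Z = 0] = (62/21) / (8/21) = 31/4.

31/4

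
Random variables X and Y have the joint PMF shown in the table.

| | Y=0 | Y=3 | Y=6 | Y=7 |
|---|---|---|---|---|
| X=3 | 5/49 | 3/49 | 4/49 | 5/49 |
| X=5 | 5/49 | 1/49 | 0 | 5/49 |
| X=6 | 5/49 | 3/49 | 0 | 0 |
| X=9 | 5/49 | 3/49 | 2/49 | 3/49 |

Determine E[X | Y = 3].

59/10

P(Y = 3) = 10/49.
Σ X·P over the event = 3·(3/49) + 5·(1/49) + 6·(3/49) + 9·(3/49) = 59/49.
E[X | Y = 3] = (59/49) / (10/49) = 59/10.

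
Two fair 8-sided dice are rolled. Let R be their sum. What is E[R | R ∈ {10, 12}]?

65/6

P(R ∈ {10, 12}) = 3/16.
Σ over the event: 10·7/64 + 12·5/64 = 65/32.
E[R | R ∈ {10, 12}] = (65/32) / (3/16) = 65/6.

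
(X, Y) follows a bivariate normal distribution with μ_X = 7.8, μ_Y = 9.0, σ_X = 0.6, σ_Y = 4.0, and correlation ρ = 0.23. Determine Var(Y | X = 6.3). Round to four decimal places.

15.1536

Var(Y | X=x) = (1 − ρ²)·σ_Y².
Var(Y | X=6.3) = (4.0)²·(1 − (0.23)²) = 16·0.9471 = 15.1536.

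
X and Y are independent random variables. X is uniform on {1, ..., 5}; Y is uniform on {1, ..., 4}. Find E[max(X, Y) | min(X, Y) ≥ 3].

P(min(X, Y) ≥ 3) = 3/10.
Summing max(X,Y)·P(x,y) over outcomes with min(X, Y) ≥ 3 gives 5/4.
E[max(X, Y) | min(X, Y) ≥ 3] = (5/4) / (3/10) = 25/6.

25/6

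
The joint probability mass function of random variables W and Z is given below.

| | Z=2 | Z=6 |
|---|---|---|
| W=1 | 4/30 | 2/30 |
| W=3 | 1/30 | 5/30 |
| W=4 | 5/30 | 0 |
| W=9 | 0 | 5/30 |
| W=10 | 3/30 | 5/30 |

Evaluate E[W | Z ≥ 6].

112/17

P(Z ≥ 6) = 17/30.
Summing W·P(W=x,Z=y) over the conditioning event gives 56/15.
E[W | Z ≥ 6] = (56/15) / (17/30) = 112/17.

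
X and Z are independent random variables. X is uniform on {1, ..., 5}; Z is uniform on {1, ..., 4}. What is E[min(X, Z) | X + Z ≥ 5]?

33/14

P(X + Z ≥ 5) = 7/10.
Summing min(X,Z)·P(x,y) over outcomes with X + Z ≥ 5 gives 33/20.
E[min(X, Z) | X + Z ≥ 5] = (33/20) / (7/10) = 33/14.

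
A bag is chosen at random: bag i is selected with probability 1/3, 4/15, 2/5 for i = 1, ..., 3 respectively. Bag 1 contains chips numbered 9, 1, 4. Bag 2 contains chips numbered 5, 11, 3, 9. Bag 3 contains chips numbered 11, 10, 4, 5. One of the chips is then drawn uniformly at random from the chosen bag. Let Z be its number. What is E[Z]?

E[Z | bag 1] = (9+1+4)/3 = 14/3.
E[Z | bag 2] = (5+11+3+9)/4 = 7.
E[Z | bag 3] = (11+10+4+5)/4 = 15/2.
E[Z] = (1/3)·(14/3) + (4/15)·(7) + (2/5)·(15/2) = 289/45.

289/45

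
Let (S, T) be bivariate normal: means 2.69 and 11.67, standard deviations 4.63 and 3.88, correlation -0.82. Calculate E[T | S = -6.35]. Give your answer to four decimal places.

E[T | S=x] = μ_T + ρ(σ_T/σ_S)(x − μ_S) for jointly normal variables.
E[T | S=-6.35] = 11.67 + (-0.82)·(3.88/4.63)·(-6.35 − (2.69)) = 11.67 + (-0.68717)·(-9.04) = 17.8820.

17.8820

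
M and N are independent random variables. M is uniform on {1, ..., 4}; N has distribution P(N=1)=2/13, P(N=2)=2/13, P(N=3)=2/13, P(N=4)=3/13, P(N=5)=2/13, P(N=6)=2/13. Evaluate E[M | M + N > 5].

P(M + N > 5) = 31/52.
Summing M·P(x,y) over outcomes with M + N > 5 gives 89/52.
E[M | M + N > 5] = (89/52) / (31/52) = 89/31.

89/31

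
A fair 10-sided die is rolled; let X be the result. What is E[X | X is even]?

6

Given X is even, X is equally likely to be any of {2, 4, 6, 8, 10}.
E[X | X is even] = (2 + 4 + 6 + 8 + 10) / 5 = 6.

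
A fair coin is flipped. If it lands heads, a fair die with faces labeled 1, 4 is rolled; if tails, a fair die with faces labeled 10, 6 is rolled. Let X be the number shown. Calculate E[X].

21/4

E[X | heads] = (1+4)/2 = 5/2.
E[X | tails] = (10+6)/2 = 8.
E[X] = (1/2)·(5/2) + (1/2)·(8) = 21/4.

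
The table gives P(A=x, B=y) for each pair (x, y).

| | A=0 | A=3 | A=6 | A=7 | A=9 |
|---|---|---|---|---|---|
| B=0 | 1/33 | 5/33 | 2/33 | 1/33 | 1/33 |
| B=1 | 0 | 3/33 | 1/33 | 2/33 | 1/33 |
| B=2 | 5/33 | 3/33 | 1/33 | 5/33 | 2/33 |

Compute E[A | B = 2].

P(B = 2) = 16/33.
Σ A·P over the event = 0·(5/33) + 3·(3/33) + 6·(1/33) + 7·(5/33) + 9·(2/33) = 68/33.
E[A | B = 2] = (68/33) / (16/33) = 17/4.

17/4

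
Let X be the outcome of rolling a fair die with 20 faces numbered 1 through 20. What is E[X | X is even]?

11

Given X is even, X is equally likely to be any of {2, 4, 6, 8, 10, 12, 14, 16, 18, 20}.
E[X | X is even] = (2 + 4 + 6 + 8 + 10 + 12 + 14 + 16 + 18 + 20) / 10 = 11.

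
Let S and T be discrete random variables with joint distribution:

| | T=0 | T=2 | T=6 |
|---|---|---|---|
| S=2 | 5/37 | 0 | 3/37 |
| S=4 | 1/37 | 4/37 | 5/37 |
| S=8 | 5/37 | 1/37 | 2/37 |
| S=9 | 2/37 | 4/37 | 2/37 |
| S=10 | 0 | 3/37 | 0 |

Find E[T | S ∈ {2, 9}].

19/8

P(S ∈ {2, 9}) = 16/37.
Σ T·P over the event = 0·(5/37) + 6·(3/37) + 0·(2/37) + 2·(4/37) + 6·(2/37) = 38/37.
E[T | S ∈ {2, 9}] = (38/37) / (16/37) = 19/8.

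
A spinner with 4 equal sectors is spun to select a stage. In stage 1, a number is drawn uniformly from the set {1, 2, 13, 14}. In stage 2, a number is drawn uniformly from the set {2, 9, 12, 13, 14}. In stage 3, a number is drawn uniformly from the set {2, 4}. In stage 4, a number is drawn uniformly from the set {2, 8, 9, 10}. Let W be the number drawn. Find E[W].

E[W | stage 1] = (1+2+13+14)/4 = 15/2.
E[W | stage 2] = (2+9+12+13+14)/5 = 10.
E[W | stage 3] = (2+4)/2 = 3.
E[W | stage 4] = (2+8+9+10)/4 = 29/4.
By the law of total expectation,
E[W] = (1/4)·(15/2) + (1/4)·(10) + (1/4)·(3) + (1/4)·(29/4) = 111/16.

111/16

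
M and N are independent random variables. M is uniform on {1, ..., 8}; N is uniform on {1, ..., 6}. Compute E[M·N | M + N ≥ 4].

751/45

P(M + N ≥ 4) = 15/16.
Summing MN·P(x,y) over outcomes with M + N ≥ 4 gives 751/48.
E[M·N | M + N ≥ 4] = (751/48) / (15/16) = 751/45.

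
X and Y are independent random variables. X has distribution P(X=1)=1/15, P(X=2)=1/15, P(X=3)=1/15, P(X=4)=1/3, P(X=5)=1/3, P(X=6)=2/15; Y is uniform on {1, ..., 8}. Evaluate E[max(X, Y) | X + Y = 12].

29/4

P(X + Y = 12) = 1/10.
Summing max(X,Y)·P(x,y) over outcomes with X + Y = 12 gives 29/40.
E[max(X, Y) | X + Y = 12] = (29/40) / (1/10) = 29/4.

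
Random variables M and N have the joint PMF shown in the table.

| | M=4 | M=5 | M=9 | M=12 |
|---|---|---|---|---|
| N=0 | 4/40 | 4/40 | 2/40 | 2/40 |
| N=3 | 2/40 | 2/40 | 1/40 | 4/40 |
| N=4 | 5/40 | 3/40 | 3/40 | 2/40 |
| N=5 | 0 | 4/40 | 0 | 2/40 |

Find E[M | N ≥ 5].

P(N ≥ 5) = 3/20.
Σ M·P over the event = 5·(4/40) + 12·(2/40) = 11/10.
E[M | N ≥ 5] = (11/10) / (3/20) = 22/3.

22/3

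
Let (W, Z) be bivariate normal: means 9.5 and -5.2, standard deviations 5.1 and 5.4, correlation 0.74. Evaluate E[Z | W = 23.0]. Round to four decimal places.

The regression of Z on W has slope ρ·σ_Z/σ_W and passes through (μ_W, μ_Z).
E[Z | W=23.0] = -5.2 + (0.74)·(5.4/5.1)·(23.0 − (9.5)) = -5.2 + (0.783529)·(13.5) = 5.3776.

5.3776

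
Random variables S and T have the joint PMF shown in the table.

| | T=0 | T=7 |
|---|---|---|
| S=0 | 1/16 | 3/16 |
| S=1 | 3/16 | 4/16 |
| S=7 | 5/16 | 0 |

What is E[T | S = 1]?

4

P(S = 1) = 7/16.
Σ T·P over the event = 0·(3/16) + 7·(4/16) = 7/4.
E[T | S = 1] = (7/4) / (7/16) = 4.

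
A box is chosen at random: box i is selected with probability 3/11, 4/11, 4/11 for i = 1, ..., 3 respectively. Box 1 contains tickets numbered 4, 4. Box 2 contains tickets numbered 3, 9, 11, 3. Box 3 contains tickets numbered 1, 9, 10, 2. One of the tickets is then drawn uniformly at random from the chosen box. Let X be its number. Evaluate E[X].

E[X | box 1] = (4+4)/2 = 4.
E[X | box 2] = (3+9+11+3)/4 = 13/2.
E[X | box 3] = (1+9+10+2)/4 = 11/2.
E[X] = (3/11)·(4) + (4/11)·(13/2) + (4/11)·(11/2) = 60/11.

60/11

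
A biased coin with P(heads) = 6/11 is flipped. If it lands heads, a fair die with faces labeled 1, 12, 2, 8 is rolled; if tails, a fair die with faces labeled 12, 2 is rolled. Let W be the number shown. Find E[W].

139/22

E[W | heads] = (1+12+2+8)/4 = 23/4.
E[W | tails] = (12+2)/2 = 7.
By the law of total expectation,
E[W] = (6/11)·(23/4) + (5/11)·(7) = 139/22.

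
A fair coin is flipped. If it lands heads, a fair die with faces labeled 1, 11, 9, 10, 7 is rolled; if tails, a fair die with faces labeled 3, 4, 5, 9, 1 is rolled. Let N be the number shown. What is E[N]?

6

E[N | heads] = (1+11+9+10+7)/5 = 38/5.
E[N | tails] = (3+4+5+9+1)/5 = 22/5.
E[N] = (1/2)·(38/5) + (1/2)·(22/5) = 6.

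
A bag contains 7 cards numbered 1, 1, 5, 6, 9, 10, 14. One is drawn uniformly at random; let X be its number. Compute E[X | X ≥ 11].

14

P(X ≥ 11) = 1/7.
Σ over the event: 14·1/7 = 2.
E[X | X ≥ 11] = (2) / (1/7) = 14.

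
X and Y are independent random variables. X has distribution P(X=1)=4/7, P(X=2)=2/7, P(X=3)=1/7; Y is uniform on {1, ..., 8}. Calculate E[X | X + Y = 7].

11/7

P(X + Y = 7) = 1/8.
Summing X·P(x,y) over outcomes with X + Y = 7 gives 11/56.
E[X | X + Y = 7] = (11/56) / (1/8) = 11/7.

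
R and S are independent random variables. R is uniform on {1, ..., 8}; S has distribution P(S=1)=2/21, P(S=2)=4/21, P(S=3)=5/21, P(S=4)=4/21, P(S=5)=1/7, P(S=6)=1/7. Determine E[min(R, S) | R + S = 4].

P(R + S = 4) = 11/168.
Summing min(R,S)·P(x,y) over outcomes with R + S = 4 gives 5/56.
E[min(R, S) | R + S = 4] = (5/56) / (11/168) = 15/11.

15/11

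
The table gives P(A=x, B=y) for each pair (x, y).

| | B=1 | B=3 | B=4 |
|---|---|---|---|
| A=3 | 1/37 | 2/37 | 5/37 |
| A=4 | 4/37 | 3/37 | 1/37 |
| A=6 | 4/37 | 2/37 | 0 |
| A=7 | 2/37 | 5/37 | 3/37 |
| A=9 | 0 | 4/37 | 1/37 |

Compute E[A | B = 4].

P(B = 4) = 10/37.
Σ A·P over the event = 3·(5/37) + 4·(1/37) + 7·(3/37) + 9·(1/37) = 49/37.
E[A | B = 4] = (49/37) / (10/37) = 49/10.

49/10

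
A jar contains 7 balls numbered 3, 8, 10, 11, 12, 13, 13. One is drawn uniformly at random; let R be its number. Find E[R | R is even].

P(R is even) = 3/7.
Σ over the event: 8·1/7 + 10·1/7 + 12·1/7 = 30/7.
E[R | R is even] = (30/7) / (3/7) = 10.

10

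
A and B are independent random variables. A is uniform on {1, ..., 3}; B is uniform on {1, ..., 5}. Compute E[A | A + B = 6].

2

P(A + B = 6) = 1/5.
Summing A·P(x,y) over outcomes with A + B = 6 gives 2/5.
E[A | A + B = 6] = (2/5) / (1/5) = 2.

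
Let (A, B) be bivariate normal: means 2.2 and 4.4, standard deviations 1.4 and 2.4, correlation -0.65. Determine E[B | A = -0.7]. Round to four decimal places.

The regression of B on A has slope ρ·σ_B/σ_A and passes through (μ_A, μ_B).
E[B | A=-0.7] = 4.4 + (-0.65)·(2.4/1.4)·(-0.7 − (2.2)) = 4.4 + (-1.11429)·(-2.9) = 7.6314.

7.6314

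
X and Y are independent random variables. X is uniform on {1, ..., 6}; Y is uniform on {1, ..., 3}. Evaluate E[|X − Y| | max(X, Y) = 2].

2/3

Outcomes with max(X, Y) = 2: (1,2), (2,1), (2,2), each with probability 1/18.
E[|X − Y| | max(X, Y) = 2] = (1 + 1 + 0) / 3 = 2/3.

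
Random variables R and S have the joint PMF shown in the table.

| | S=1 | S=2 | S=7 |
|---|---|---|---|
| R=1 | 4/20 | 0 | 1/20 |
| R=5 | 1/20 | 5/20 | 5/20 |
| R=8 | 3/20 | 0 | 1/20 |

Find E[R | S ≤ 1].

33/8

P(S ≤ 1) = 2/5.
Σ R·P over the event = 1·(4/20) + 5·(1/20) + 8·(3/20) = 33/20.
E[R | S ≤ 1] = (33/20) / (2/5) = 33/8.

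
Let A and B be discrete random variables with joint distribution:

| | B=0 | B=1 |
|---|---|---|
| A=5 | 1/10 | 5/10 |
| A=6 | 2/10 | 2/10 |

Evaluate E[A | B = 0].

P(B = 0) = 3/10.
Summing A·P(A=x,B=y) over the conditioning event gives 17/10.
E[A | B = 0] = (17/10) / (3/10) = 17/3.

17/3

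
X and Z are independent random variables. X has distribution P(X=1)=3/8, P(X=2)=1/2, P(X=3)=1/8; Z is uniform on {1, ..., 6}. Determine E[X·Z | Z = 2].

7/2

P(Z = 2) = 1/6.
Summing XZ·P(x,y) over outcomes with Z = 2 gives 7/12.
E[X·Z | Z = 2] = (7/12) / (1/6) = 7/2.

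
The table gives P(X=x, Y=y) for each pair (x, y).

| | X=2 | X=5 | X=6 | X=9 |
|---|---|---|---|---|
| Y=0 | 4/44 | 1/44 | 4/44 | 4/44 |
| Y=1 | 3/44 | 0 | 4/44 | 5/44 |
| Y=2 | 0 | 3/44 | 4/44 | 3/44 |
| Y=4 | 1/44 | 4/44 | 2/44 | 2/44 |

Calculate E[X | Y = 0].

73/13

P(Y = 0) = 13/44.
Σ X·P over the event = 2·(4/44) + 5·(1/44) + 6·(4/44) + 9·(4/44) = 73/44.
E[X | Y = 0] = (73/44) / (13/44) = 73/13.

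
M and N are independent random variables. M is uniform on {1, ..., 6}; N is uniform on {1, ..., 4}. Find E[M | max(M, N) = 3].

12/5

Outcomes with max(M, N) = 3: (1,3), (2,3), (3,1), (3,2), (3,3), each with probability 1/24.
E[M | max(M, N) = 3] = (1 + 2 + 3 + 3 + 3) / 5 = 12/5.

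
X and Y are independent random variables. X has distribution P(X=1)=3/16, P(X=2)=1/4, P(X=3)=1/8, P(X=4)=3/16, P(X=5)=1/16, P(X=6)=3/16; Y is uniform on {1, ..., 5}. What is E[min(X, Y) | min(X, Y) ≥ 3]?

P(min(X, Y) ≥ 3) = 27/80.
Summing min(X,Y)·P(x,y) over outcomes with min(X, Y) ≥ 3 gives 99/80.
E[min(X, Y) | min(X, Y) ≥ 3] = (99/80) / (27/80) = 11/3.

11/3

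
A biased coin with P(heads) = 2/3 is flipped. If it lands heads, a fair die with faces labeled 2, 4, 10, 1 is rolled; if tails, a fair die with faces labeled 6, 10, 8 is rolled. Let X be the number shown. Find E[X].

11/2

E[X | heads] = (2+4+10+1)/4 = 17/4.
E[X | tails] = (6+10+8)/3 = 8.
E[X] = (2/3)·(17/4) + (1/3)·(8) = 11/2.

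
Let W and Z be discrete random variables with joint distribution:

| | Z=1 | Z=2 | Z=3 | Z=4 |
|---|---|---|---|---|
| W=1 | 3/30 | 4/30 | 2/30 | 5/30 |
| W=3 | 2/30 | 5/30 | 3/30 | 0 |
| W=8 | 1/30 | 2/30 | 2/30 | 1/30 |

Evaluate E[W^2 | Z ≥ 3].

P(Z ≥ 3) = 13/30.
Σ W^2·P over the event = 1·(2/30) + 1·(5/30) + 9·(3/30) + 64·(2/30) + 64·(1/30) = 113/15.
E[W^2 | Z ≥ 3] = (113/15) / (13/30) = 226/13.

226/13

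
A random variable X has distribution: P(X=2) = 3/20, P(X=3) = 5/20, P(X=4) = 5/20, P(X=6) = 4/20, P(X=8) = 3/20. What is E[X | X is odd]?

3

P(X is odd) = 1/4.
Σ over the event: 3·1/4 = 3/4.
E[X | X is odd] = (3/4) / (1/4) = 3.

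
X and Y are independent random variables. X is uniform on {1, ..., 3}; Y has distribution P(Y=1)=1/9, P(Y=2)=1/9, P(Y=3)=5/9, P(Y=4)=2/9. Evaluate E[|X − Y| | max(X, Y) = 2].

P(max(X, Y) = 2) = 1/9.
Summing |X−Y|·P(x,y) over outcomes with max(X, Y) = 2 gives 2/27.
E[|X − Y| | max(X, Y) = 2] = (2/27) / (1/9) = 2/3.

2/3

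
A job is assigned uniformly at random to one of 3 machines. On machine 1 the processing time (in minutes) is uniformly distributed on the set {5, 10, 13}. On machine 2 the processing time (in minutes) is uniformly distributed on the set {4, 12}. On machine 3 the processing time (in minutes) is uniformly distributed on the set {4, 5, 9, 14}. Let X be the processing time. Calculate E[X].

E[X | machine 1] = (5+10+13)/3 = 28/3.
E[X | machine 2] = (4+12)/2 = 8.
E[X | machine 3] = (4+5+9+14)/4 = 8.
By the law of total expectation,
E[X] = (1/3)·(28/3) + (1/3)·(8) + (1/3)·(8) = 76/9.

76/9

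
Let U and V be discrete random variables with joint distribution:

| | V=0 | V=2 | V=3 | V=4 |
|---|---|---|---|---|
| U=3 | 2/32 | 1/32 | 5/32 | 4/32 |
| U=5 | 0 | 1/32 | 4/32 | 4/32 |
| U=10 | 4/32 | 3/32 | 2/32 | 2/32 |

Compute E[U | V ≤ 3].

139/22

P(V ≤ 3) = 11/16.
Σ U·P over the event = 3·(2/32) + 3·(1/32) + 3·(5/32) + 5·(1/32) + 5·(4/32) + 10·(4/32) + 10·(3/32) + 10·(2/32) = 139/32.
E[U | V ≤ 3] = (139/32) / (11/16) = 139/22.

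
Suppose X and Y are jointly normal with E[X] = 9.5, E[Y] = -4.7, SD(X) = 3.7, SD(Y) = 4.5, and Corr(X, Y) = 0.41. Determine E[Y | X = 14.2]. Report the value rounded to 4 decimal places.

E[Y | X=x] = μ_Y + ρ(σ_Y/σ_X)(x − μ_X) for jointly normal variables.
E[Y | X=14.2] = -4.7 + (0.41)·(4.5/3.7)·(14.2 − (9.5)) = -4.7 + (0.4986486)·(4.7) = -2.3564.

-2.3564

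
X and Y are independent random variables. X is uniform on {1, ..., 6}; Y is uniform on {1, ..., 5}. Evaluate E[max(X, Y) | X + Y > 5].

P(X + Y > 5) = 2/3.
Summing max(X,Y)·P(x,y) over outcomes with X + Y > 5 gives 49/15.
E[max(X, Y) | X + Y > 5] = (49/15) / (2/3) = 49/10.

49/10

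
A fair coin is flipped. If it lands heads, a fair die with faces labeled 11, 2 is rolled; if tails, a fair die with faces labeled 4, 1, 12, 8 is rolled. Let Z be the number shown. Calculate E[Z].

E[Z | heads] = (11+2)/2 = 13/2.
E[Z | tails] = (4+1+12+8)/4 = 25/4.
E[Z] = (1/2)·(13/2) + (1/2)·(25/4) = 51/8.

51/8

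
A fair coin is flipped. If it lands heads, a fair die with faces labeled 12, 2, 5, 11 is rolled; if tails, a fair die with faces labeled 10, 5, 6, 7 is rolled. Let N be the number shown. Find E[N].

E[N | heads] = (12+2+5+11)/4 = 15/2.
E[N | tails] = (10+5+6+7)/4 = 7.
E[N] = (1/2)·(15/2) + (1/2)·(7) = 29/4.

29/4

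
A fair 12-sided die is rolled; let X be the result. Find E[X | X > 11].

12

Given X > 11, X is equally likely to be any of {12}.
E[X | X > 11] = (12) / 1 = 12.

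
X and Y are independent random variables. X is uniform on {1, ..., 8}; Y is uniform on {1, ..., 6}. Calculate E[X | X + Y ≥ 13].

23/3

Outcomes with X + Y ≥ 13: (7,6), (8,5), (8,6), each with probability 1/48.
E[X | X + Y ≥ 13] = (7 + 8 + 8) / 3 = 23/3.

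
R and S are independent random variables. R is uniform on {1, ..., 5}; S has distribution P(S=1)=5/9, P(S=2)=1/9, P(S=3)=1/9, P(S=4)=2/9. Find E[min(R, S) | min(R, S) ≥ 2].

P(min(R, S) ≥ 2) = 16/45.
Summing min(R,S)·P(x,y) over outcomes with min(R, S) ≥ 2 gives 1.
E[min(R, S) | min(R, S) ≥ 2] = (1) / (16/45) = 45/16.

45/16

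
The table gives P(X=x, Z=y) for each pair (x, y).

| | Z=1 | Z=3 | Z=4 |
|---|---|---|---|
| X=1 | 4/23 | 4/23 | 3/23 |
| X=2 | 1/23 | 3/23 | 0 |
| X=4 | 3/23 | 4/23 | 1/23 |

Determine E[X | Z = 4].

P(Z = 4) = 4/23.
Σ X·P over the event = 1·(3/23) + 4·(1/23) = 7/23.
E[X | Z = 4] = (7/23) / (4/23) = 7/4.

7/4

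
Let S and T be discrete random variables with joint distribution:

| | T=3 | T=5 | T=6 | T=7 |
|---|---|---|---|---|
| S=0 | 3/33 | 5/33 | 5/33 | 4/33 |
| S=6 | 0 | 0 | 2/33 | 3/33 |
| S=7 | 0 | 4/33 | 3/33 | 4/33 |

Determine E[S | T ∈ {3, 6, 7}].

79/24

P(T ∈ {3, 6, 7}) = 8/11.
Σ S·P over the event = 0·(3/33) + 0·(5/33) + 0·(4/33) + 6·(2/33) + 6·(3/33) + 7·(3/33) + 7·(4/33) = 79/33.
E[S | T ∈ {3, 6, 7}] = (79/33) / (8/11) = 79/24.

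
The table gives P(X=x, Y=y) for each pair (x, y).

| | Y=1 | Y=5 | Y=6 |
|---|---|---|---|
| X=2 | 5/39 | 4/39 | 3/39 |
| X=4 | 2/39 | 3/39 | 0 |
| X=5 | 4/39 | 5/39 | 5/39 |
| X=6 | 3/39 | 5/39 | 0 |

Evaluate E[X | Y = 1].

P(Y = 1) = 14/39.
Summing X·P(X=x,Y=y) over the conditioning event gives 56/39.
E[X | Y = 1] = (56/39) / (14/39) = 4.

4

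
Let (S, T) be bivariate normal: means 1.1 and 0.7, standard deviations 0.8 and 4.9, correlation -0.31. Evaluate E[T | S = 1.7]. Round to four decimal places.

E[T | S=x] = μ_T + ρ(σ_T/σ_S)(x − μ_S) for jointly normal variables.
E[T | S=1.7] = 0.7 + (-0.31)·(4.9/0.8)·(1.7 − (1.1)) = 0.7 + (-1.89875)·(0.6) = -0.4393.

-0.4393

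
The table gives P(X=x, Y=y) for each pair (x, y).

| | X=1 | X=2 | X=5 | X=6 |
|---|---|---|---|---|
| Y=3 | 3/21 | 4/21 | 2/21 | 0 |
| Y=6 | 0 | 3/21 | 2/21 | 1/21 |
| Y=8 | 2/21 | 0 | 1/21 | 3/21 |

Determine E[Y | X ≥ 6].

P(X ≥ 6) = 4/21.
Σ Y·P over the event = 6·(1/21) + 8·(3/21) = 10/7.
E[Y | X ≥ 6] = (10/7) / (4/21) = 15/2.

15/2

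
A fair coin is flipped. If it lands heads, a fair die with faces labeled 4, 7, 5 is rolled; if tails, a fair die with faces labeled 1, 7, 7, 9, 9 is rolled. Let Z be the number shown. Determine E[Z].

179/30

E[Z | heads] = (4+7+5)/3 = 16/3.
E[Z | tails] = (1+7+7+9+9)/5 = 33/5.
E[Z] = (1/2)·(16/3) + (1/2)·(33/5) = 179/30.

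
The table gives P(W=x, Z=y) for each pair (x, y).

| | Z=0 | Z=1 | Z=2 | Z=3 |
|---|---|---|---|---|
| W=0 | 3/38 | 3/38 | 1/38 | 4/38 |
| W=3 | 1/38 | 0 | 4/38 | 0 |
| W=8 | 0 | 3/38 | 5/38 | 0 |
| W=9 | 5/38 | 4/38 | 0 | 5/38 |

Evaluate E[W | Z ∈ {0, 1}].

P(Z ∈ {0, 1}) = 1/2.
Summing W·P(W=x,Z=y) over the conditioning event gives 54/19.
E[W | Z ∈ {0, 1}] = (54/19) / (1/2) = 108/19.

108/19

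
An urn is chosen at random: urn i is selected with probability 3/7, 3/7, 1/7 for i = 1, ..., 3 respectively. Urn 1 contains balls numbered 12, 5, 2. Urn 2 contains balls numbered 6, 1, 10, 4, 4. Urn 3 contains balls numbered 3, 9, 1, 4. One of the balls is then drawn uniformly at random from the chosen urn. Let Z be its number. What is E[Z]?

E[Z | urn 1] = (12+5+2)/3 = 19/3.
E[Z | urn 2] = (6+1+10+4+4)/5 = 5.
E[Z | urn 3] = (3+9+1+4)/4 = 17/4.
E[Z] = (3/7)·(19/3) + (3/7)·(5) + (1/7)·(17/4) = 153/28.

153/28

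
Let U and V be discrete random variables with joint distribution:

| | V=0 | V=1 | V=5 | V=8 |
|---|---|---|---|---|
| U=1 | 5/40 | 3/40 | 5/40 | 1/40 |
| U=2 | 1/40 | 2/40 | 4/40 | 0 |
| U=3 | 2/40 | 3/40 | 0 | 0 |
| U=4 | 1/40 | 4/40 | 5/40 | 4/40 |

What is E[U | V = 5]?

P(V = 5) = 7/20.
Σ U·P over the event = 1·(5/40) + 2·(4/40) + 4·(5/40) = 33/40.
E[U | V = 5] = (33/40) / (7/20) = 33/14.

33/14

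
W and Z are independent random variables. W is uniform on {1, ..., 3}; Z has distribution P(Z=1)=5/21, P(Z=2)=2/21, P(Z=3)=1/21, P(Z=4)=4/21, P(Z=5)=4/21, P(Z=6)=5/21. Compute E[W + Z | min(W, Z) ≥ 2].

113/16

P(min(W, Z) ≥ 2) = 32/63.
Summing (W+Z)·P(x,y) over outcomes with min(W, Z) ≥ 2 gives 226/63.
E[W + Z | min(W, Z) ≥ 2] = (226/63) / (32/63) = 113/16.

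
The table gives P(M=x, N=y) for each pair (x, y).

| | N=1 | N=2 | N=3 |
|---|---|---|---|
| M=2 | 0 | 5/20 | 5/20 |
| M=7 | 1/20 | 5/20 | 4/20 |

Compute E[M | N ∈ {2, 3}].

83/19

P(N ∈ {2, 3}) = 19/20.
Summing M·P(M=x,N=y) over the conditioning event gives 83/20.
E[M | N ∈ {2, 3}] = (83/20) / (19/20) = 83/19.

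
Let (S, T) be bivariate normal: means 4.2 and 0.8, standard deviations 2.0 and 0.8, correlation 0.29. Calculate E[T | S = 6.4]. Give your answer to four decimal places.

For a bivariate normal, E[T | S=x] = μ_T + ρ·(σ_T/σ_S)·(x − μ_S).
E[T | S=6.4] = 0.8 + (0.29)·(0.8/2.0)·(6.4 − (4.2)) = 0.8 + (0.116)·(2.2) = 1.0552.

1.0552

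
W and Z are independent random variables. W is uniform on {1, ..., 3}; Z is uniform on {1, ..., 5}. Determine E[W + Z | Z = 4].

Outcomes with Z = 4: (1,4), (2,4), (3,4), each with probability 1/15.
E[W + Z | Z = 4] = (5 + 6 + 7) / 3 = 6.

6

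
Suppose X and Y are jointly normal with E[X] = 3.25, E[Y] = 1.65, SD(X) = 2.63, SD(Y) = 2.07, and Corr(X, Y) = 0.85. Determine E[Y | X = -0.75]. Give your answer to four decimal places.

-1.0260

E[Y | X=x] = μ_Y + ρ(σ_Y/σ_X)(x − μ_X) for jointly normal variables.
E[Y | X=-0.75] = 1.65 + (0.85)·(2.07/2.63)·(-0.75 − (3.25)) = 1.65 + (0.66901)·(-4) = -1.0260.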